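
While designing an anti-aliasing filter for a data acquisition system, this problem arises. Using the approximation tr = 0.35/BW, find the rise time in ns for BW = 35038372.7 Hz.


Rise time from bandwidth relationship:
tr = 0.35 / BW
   = 0.35 / 35038372.7
   = 9.989048378e-09 s
   = 9.989 ns

9.989 ns


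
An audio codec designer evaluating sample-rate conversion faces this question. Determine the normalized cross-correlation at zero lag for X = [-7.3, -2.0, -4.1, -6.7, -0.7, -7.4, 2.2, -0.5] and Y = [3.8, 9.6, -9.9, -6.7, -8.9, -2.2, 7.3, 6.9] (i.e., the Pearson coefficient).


Pearson correlation coefficient (population):
r = cov(X,Y) / (std(X) * std(Y))
Mean X = -3.3125, Mean Y = -0.0125
Cov(X,Y) = 9.166094
Std(X) = 3.382838, Std(Y) = 7.369267
r = 0.3677

0.3677


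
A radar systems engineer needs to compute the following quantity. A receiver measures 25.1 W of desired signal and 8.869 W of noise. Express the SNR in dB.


SNR in decibels:
SNR = 10 * log10(Ps / Pn)
    = 10 * log10(25.1 / 8.869)
    = 10 * log10(2.8301)
    = 10 * 0.4518
    = 4.52 dB

4.52 dB


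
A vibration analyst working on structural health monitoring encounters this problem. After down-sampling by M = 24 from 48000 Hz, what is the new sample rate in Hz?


Decimation reduces the sample rate:
fs_out = fs_in / M
       = 48000 / 24
       = 2000.0 Hz

2000.0 Hz


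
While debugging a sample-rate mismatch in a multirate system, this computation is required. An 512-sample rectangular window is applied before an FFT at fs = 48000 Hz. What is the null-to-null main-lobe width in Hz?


Main lobe width for a rectangular window:
Width = 2 * fs / N
      = 2 * 48000 / 512
      = 96000 / 512
      = 187.5 Hz

187.5 Hz


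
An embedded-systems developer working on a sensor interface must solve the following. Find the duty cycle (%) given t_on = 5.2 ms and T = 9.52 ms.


Duty cycle as a percentage:
DC = (t_on / T) * 100
   = (5.2 / 9.52) * 100
   = 0.546218 * 100
   = 54.62 %

54.62 %


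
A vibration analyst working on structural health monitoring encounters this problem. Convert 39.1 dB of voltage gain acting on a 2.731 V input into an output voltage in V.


Output voltage from dB gain:
V_out = V_in * 10^(gain_dB / 20)
      = 2.731 * 10^(39.1 / 20)
      = 2.731 * 90.157114
      = 246.2191 V

246.2191 V


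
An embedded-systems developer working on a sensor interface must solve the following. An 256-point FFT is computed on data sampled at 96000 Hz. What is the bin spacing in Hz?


DFT frequency resolution:
df = fs / N
   = 96000 / 256
   = 375.0 Hz

375.0 Hz


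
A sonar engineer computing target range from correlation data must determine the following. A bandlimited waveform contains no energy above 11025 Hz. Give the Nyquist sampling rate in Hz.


The Nyquist rate is twice the maximum frequency component.
fs_min = 2 * fmax
      = 2 * 11025
      = 22050 Hz

22050


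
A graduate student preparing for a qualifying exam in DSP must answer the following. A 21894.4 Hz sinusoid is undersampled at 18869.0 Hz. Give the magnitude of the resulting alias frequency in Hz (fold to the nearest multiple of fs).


Compute the nearest integer multiple of fs to the signal:
n = round(21894.4 / 18869.0) = 1
f_alias = |21894.4 - 1 * 18869.0|
        = |21894.4 - 18869.0|
        = 3025.4 Hz

3025.4


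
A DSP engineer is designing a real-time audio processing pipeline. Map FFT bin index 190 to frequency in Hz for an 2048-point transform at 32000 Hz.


Frequency of DFT bin k:
f_k = k * fs / N
    = 190 * 32000 / 2048
    = 6080000 / 2048
    = 2968.75 Hz

2968.75 Hz


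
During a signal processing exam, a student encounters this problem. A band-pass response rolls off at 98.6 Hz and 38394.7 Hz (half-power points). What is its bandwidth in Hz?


Bandwidth is the difference of -3dB frequencies:
BW = f_high - f_low
   = 38394.7 - 98.6
   = 38296.1 Hz

38296.1 Hz


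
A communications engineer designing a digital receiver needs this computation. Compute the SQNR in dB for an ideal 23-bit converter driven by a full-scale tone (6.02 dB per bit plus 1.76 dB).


Theoretical SNR for a full-scale sinusoid:
SNR = 6.02 * N + 1.76
    = 6.02 * 23 + 1.76
    = 138.46 + 1.76
    = 140.22 dB

140.22 dB


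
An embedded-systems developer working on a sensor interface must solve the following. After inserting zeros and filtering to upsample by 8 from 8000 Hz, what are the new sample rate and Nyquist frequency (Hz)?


Step 1 — output sample rate after interpolation by L:
fs_out = L * fs_in = 8 * 8000 = 64000 Hz

Step 2 — Nyquist frequency of the output stream:
f_Nyq = fs_out / 2 = 64000 / 2 = 32000.0 Hz

fs_out = 64000 Hz; f_Nyquist = 32000.0 Hz


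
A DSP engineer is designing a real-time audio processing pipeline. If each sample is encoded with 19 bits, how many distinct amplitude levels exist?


Number of quantization levels = 2^N
= 2^19
= 524288

524288


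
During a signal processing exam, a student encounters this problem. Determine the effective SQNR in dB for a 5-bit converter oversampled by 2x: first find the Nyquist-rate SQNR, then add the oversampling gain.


Step 1 — baseline SQNR at Nyquist:
SQNR_base = 6.02*N + 1.76
          = 6.02*5 + 1.76
          = 31.86 dB

Step 2 — oversampling processing gain:
G = 10*log10(OSR) = 10*log10(2) = 3.01 dB

Step 3 — total:
SQNR_total = 31.86 + 3.01 = 34.87 dB

Base SQNR = 31.86 dB; oversampled SQNR = 34.87 dB


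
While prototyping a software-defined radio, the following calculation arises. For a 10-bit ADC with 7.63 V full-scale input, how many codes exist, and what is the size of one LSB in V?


Step 1 — number of quantization levels:
L = 2^N = 2^10 = 1024

Step 2 — LSB step size:
delta = Vfs / L
      = 7.63 / 1024
      = 0.00745117 V

Levels = 1024; step size = 0.00745117 V


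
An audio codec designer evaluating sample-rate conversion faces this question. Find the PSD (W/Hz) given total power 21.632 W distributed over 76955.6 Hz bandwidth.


Power spectral density:
PSD = P / BW
    = 21.632 / 76955.6
    = 0.0002811 W/Hz

0.0002811 W/Hz


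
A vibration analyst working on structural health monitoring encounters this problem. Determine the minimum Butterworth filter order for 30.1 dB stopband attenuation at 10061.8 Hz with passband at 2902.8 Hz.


Butterworth filter order formula:
n = log10(10^(A/10) - 1) / (2 * log10(f_stop/f_pass))
10^(30.1/10) - 1 = 1022.293
f_stop/f_pass = 10061.8 / 2902.8 = 3.4662
n = 2.7874 -> ceil = 3

3


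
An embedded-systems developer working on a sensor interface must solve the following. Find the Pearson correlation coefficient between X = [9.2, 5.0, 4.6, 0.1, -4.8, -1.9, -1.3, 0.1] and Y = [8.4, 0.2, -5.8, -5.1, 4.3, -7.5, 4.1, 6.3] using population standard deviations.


Pearson correlation coefficient (population):
r = cov(X,Y) / (std(X) * std(Y))
Mean X = 1.375, Mean Y = 0.6125
Cov(X,Y) = 4.157813
Std(X) = 4.243156, Std(Y) = 5.684285
r = 0.1724

0.1724


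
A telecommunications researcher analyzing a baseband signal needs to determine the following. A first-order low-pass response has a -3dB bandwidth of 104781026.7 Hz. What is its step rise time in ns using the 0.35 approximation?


Rise time from bandwidth relationship:
tr = 0.35 / BW
   = 0.35 / 104781026.7
   = 3.340299394e-09 s
   = 3.3403 ns

3.3403 ns


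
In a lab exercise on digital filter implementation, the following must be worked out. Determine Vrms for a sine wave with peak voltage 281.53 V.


RMS voltage for a sinusoidal waveform:
V_rms = V_peak / sqrt(2)
      = 281.53 / 1.414214
      = 199.072 V

199.072 V


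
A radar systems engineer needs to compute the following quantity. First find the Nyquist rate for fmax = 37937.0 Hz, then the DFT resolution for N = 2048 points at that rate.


Step 1 — Nyquist sampling rate:
fs = 2 * fmax = 2 * 37937.0 = 75874.0 Hz

Step 2 — DFT bin spacing:
df = fs / N = 75874.0 / 2048 = 37.0479 Hz

37.0479 Hz


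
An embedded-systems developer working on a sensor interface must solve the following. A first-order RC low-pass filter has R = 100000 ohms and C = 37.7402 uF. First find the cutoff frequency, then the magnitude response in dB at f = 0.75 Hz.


Step 1 — cutoff frequency:
fc = 1 / (2*pi*R*C)
C = 37.7402 uF = 3.77402e-05 F
fc = 1 / (2*pi*100000*3.77402e-05)
   = 0.0421712 Hz

Step 2 — magnitude at f = 0.75 Hz:
|H(f)| = 1 / sqrt(1 + (f/fc)^2)
f/fc = 0.75 / 0.0421712 = 17.784649
|H| = 1 / sqrt(1 + 316.29374) = 0.0561396
|H|_dB = 20*log10(0.0561396) = -25.01 dB

fc = 0.0421712 Hz; |H(0.75 Hz)| = -25.01 dB


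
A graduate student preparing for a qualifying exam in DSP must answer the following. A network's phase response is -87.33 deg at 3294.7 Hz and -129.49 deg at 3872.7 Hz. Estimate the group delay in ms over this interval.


Group delay from phase difference:
tau = -d(phi)/d(omega)
d(phi) = -42.16 deg = -0.735831 rad
d(omega) = 2*pi*(3872.7 - 3294.7) = 3631.6811 rad/s
tau = -(-0.735831) / 3631.6811
    = 0.2026 ms

0.2026 ms


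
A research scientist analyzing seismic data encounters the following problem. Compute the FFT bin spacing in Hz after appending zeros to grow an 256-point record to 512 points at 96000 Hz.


Frequency resolution after zero-padding:
N_padded = 256 * 2 = 512
df = fs / N_padded
   = 96000 / 512
   = 187.5 Hz

187.5 Hz


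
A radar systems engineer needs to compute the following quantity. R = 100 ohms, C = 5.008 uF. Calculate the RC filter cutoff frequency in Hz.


Cutoff frequency of a first-order RC filter:
fc = 1 / (2 * pi * R * C)
C = 5.008 uF = 5.008e-06 F
fc = 1 / (2 * pi * 100 * 5.008e-06)
   = 1 / 0.0031466192018355
   = 317.801404 Hz

317.801404 Hz


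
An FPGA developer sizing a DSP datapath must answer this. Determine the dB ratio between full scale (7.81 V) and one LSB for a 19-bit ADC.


Dynamic range from full-scale to LSB:
V_min = V_max / 2^bits = 7.81 / 2^19
DR = 20 * log10(V_max / V_min)
   = 20 * log10(2^19)
   = 20 * 19 * log10(2)
   = 114.39 dB

114.39 dB


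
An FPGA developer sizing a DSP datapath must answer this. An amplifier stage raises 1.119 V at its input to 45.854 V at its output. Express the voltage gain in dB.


Voltage gain in dB:
G = 20 * log10(Vout / Vin)
  = 20 * log10(45.854 / 1.119)
  = 20 * log10(40.977659)
  = 20 * 1.612547
  = 32.25 dB

32.25 dB


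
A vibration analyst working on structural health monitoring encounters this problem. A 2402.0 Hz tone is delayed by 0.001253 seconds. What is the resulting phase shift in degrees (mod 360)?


Phase shift from frequency and time delay:
phi = 360 * f * t_delay
    = 360 * 2402.0 * 0.001253
    = 1083.49 degrees
    mod 360 = 3.49 degrees

3.49 degrees


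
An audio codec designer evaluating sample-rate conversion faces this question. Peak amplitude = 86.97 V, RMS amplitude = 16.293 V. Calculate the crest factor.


Crest factor is the ratio of peak to RMS:
CF = V_peak / V_rms
   = 86.97 / 16.293
   = 5.3379

5.3379


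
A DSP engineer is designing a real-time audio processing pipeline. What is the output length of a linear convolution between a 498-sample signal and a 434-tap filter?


Linear convolution output length:
L = N + M - 1
  = 498 + 434 - 1
  = 931 samples

931


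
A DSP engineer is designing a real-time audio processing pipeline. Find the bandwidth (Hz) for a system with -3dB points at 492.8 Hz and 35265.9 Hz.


Bandwidth is the difference of -3dB frequencies:
BW = f_high - f_low
   = 35265.9 - 492.8
   = 34773.1 Hz

34773.1 Hz


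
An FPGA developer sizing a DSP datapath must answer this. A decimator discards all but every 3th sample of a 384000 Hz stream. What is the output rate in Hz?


Decimation reduces the sample rate:
fs_out = fs_in / M
       = 384000 / 3
       = 128000.0 Hz

128000.0 Hz


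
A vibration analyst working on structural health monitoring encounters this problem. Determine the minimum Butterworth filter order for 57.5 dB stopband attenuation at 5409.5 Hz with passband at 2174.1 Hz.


Butterworth filter order formula:
n = log10(10^(A/10) - 1) / (2 * log10(f_stop/f_pass))
10^(57.5/10) - 1 = 562340.3252
f_stop/f_pass = 5409.5 / 2174.1 = 2.4882
n = 7.2623 -> ceil = 8

8


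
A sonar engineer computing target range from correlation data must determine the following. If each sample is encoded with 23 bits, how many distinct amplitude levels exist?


Number of quantization levels = 2^N
= 2^23
= 8388608

8388608


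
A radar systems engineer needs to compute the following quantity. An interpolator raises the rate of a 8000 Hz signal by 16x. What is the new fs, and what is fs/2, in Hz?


Step 1 — output sample rate after interpolation by L:
fs_out = L * fs_in = 16 * 8000 = 128000 Hz

Step 2 — Nyquist frequency of the output stream:
f_Nyq = fs_out / 2 = 128000 / 2 = 64000.0 Hz

fs_out = 128000 Hz; f_Nyquist = 64000.0 Hz


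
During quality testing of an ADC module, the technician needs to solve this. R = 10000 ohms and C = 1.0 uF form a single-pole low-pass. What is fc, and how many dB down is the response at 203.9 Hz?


Step 1 — cutoff frequency:
fc = 1 / (2*pi*R*C)
C = 1.0 uF = 1e-06 F
fc = 1 / (2*pi*10000*1e-06)
   = 15.9155 Hz

Step 2 — magnitude at f = 203.9 Hz:
|H(f)| = 1 / sqrt(1 + (f/fc)^2)
f/fc = 203.9 / 15.9155 = 12.81141
|H| = 1 / sqrt(1 + 164.132226) = 0.0778187
|H|_dB = 20*log10(0.0778187) = -22.18 dB

fc = 15.9155 Hz; |H(203.9 Hz)| = -22.18 dB


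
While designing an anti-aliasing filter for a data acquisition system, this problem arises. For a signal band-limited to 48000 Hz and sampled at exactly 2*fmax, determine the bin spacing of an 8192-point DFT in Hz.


Step 1 — Nyquist sampling rate:
fs = 2 * fmax = 2 * 48000 = 96000 Hz

Step 2 — DFT bin spacing:
df = fs / N = 96000 / 8192 = 11.7188 Hz

11.7188 Hz


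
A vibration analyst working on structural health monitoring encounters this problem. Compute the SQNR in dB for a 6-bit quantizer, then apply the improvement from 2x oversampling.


Step 1 — baseline SQNR at Nyquist:
SQNR_base = 6.02*N + 1.76
          = 6.02*6 + 1.76
          = 37.88 dB

Step 2 — oversampling processing gain:
G = 10*log10(OSR) = 10*log10(2) = 3.01 dB

Step 3 — total:
SQNR_total = 37.88 + 3.01 = 40.89 dB

Base SQNR = 37.88 dB; oversampled SQNR = 40.89 dB


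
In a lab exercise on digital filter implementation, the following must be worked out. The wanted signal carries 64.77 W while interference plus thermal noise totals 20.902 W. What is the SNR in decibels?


SNR in decibels:
SNR = 10 * log10(Ps / Pn)
    = 10 * log10(64.77 / 20.902)
    = 10 * log10(3.0987)
    = 10 * 0.4912
    = 4.91 dB

4.91 dB


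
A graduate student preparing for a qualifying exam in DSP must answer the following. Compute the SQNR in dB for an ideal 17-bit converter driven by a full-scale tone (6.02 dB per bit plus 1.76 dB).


Theoretical SNR for a full-scale sinusoid:
SNR = 6.02 * N + 1.76
    = 6.02 * 17 + 1.76
    = 102.34 + 1.76
    = 104.1 dB

104.1 dB


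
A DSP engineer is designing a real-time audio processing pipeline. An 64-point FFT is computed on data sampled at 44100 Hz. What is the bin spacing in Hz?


DFT frequency resolution:
df = fs / N
   = 44100 / 64
   = 689.0625 Hz

689.0625 Hz


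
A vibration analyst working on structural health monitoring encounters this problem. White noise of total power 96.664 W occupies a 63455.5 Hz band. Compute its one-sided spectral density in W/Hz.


Power spectral density:
PSD = P / BW
    = 96.664 / 63455.5
    = 0.00152334 W/Hz

0.00152334 W/Hz


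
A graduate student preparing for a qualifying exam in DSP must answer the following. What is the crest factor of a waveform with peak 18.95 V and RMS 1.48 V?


Crest factor is the ratio of peak to RMS:
CF = V_peak / V_rms
   = 18.95 / 1.48
   = 12.8041

12.8041


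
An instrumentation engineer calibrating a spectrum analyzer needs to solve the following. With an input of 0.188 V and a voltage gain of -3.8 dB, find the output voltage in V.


Output voltage from dB gain:
V_out = V_in * 10^(gain_dB / 20)
      = 0.188 * 10^(-3.8 / 20)
      = 0.188 * 0.645654
      = 0.1214 V

0.1214 V


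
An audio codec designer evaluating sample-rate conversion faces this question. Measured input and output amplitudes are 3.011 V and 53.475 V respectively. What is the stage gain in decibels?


Voltage gain in dB:
G = 20 * log10(Vout / Vin)
  = 20 * log10(53.475 / 3.011)
  = 20 * log10(17.75988)
  = 20 * 1.24944
  = 24.99 dB

24.99 dB


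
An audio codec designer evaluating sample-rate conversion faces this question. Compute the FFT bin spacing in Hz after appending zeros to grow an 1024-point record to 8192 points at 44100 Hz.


Frequency resolution after zero-padding:
N_padded = 1024 * 8 = 8192
df = fs / N_padded
   = 44100 / 8192
   = 5.3833 Hz

5.3833 Hz


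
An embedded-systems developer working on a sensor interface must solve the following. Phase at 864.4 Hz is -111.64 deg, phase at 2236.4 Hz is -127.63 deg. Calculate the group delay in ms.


Group delay from phase difference:
tau = -d(phi)/d(omega)
d(phi) = -15.99 deg = -0.279078 rad
d(omega) = 2*pi*(2236.4 - 864.4) = 8620.5302 rad/s
tau = -(-0.279078) / 8620.5302
    = 0.0324 ms

0.0324 ms


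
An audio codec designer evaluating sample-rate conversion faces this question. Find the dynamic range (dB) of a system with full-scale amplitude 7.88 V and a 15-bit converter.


Dynamic range from full-scale to LSB:
V_min = V_max / 2^bits = 7.88 / 2^15
DR = 20 * log10(V_max / V_min)
   = 20 * log10(2^15)
   = 20 * 15 * log10(2)
   = 90.31 dB

90.31 dB


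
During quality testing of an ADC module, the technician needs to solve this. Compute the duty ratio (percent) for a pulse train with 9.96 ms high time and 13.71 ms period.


Duty cycle as a percentage:
DC = (t_on / T) * 100
   = (9.96 / 13.71) * 100
   = 0.726477 * 100
   = 72.65 %

72.65 %


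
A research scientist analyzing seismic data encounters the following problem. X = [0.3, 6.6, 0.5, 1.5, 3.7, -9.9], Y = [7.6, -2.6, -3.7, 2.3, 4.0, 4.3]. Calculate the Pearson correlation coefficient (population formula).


Pearson correlation coefficient (population):
r = cov(X,Y) / (std(X) * std(Y))
Mean X = 0.45, Mean Y = 1.9833
Cov(X,Y) = -7.734167
Std(X) = 5.109387, Std(Y) = 3.966281
r = -0.3816

-0.3816


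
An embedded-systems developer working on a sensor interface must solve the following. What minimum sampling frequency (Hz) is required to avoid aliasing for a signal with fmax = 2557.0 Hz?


The Nyquist rate is twice the maximum frequency component.
fs_min = 2 * fmax
      = 2 * 2557.0
      = 5114.0 Hz

5114.0


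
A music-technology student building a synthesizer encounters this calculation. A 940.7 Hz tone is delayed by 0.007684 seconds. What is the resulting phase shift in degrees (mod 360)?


Phase shift from frequency and time delay:
phi = 360 * f * t_delay
    = 360 * 940.7 * 0.007684
    = 2602.2 degrees
    mod 360 = 82.2 degrees

82.2 degrees


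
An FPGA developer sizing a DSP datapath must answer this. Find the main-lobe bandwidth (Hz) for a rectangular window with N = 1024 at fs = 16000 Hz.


Main lobe width for a rectangular window:
Width = 2 * fs / N
      = 2 * 16000 / 1024
      = 32000 / 1024
      = 31.25 Hz

31.25 Hz


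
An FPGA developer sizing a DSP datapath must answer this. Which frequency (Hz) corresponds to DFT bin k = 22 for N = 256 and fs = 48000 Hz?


Frequency of DFT bin k:
f_k = k * fs / N
    = 22 * 48000 / 256
    = 1056000 / 256
    = 4125.0 Hz

4125.0 Hz


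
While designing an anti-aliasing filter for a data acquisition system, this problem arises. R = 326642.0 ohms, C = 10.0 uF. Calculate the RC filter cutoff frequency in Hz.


Cutoff frequency of a first-order RC filter:
fc = 1 / (2 * pi * R * C)
C = 10.0 uF = 1e-05 F
fc = 1 / (2 * pi * 326642.0 * 1e-05)
   = 1 / 20.523522151078
   = 0.048725 Hz

0.048725 Hz


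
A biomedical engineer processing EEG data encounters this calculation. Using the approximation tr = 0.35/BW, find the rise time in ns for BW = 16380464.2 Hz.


Rise time from bandwidth relationship:
tr = 0.35 / BW
   = 0.35 / 16380464.2
   = 2.136691584e-08 s
   = 21.3669 ns

21.3669 ns


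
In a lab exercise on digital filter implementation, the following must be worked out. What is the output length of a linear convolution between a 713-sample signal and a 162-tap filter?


Linear convolution output length:
L = N + M - 1
  = 713 + 162 - 1
  = 874 samples

874


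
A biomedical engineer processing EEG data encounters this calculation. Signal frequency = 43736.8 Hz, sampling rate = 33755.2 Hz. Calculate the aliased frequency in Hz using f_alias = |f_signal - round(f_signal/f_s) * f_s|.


Compute the nearest integer multiple of fs to the signal:
n = round(43736.8 / 33755.2) = 1
f_alias = |43736.8 - 1 * 33755.2|
        = |43736.8 - 33755.2|
        = 9981.6 Hz

9981.6


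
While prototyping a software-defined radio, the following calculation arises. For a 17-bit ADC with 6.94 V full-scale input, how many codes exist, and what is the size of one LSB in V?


Step 1 — number of quantization levels:
L = 2^N = 2^17 = 131072

Step 2 — LSB step size:
delta = Vfs / L
      = 6.94 / 131072
      = 5.295e-05 V

Levels = 131072; step size = 5.295e-05 V


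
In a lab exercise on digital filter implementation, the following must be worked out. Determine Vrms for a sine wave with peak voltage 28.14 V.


RMS voltage for a sinusoidal waveform:
V_rms = V_peak / sqrt(2)
      = 28.14 / 1.414214
      = 19.898 V

19.898 V


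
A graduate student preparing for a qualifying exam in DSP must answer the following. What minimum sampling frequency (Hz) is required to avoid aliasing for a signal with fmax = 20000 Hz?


The Nyquist rate is twice the maximum frequency component.
fs_min = 2 * fmax
      = 2 * 20000
      = 40000 Hz

40000


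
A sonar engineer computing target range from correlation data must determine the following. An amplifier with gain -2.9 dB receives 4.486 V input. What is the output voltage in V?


Output voltage from dB gain:
V_out = V_in * 10^(gain_dB / 20)
      = 4.486 * 10^(-2.9 / 20)
      = 4.486 * 0.716143
      = 3.2126 V

3.2126 V


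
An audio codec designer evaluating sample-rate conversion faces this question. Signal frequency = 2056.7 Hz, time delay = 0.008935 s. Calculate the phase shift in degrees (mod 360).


Phase shift from frequency and time delay:
phi = 360 * f * t_delay
    = 360 * 2056.7 * 0.008935
    = 6615.58 degrees
    mod 360 = 135.58 degrees

135.58 degrees


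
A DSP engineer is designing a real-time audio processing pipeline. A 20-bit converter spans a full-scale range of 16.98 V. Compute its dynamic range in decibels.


Dynamic range from full-scale to LSB:
V_min = V_max / 2^bits = 16.98 / 2^20
DR = 20 * log10(V_max / V_min)
   = 20 * log10(2^20)
   = 20 * 20 * log10(2)
   = 120.41 dB

120.41 dB


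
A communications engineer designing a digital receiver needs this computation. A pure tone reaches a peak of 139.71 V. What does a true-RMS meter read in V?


RMS voltage for a sinusoidal waveform:
V_rms = V_peak / sqrt(2)
      = 139.71 / 1.414214
      = 98.79 V

98.79 V


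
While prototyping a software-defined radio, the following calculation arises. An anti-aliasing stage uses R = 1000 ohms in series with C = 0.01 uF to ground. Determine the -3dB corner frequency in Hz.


Cutoff frequency of a first-order RC filter:
fc = 1 / (2 * pi * R * C)
C = 0.01 uF = 1e-08 F
fc = 1 / (2 * pi * 1000 * 1e-08)
   = 1 / 6.2831853071796e-05
   = 15915.494309 Hz

15915.494309 Hz


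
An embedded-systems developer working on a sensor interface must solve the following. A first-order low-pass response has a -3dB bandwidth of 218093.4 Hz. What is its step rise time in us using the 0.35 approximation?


Rise time from bandwidth relationship:
tr = 0.35 / BW
   = 0.35 / 218093.4
   = 1.604817019e-06 s
   = 1.6048 us

1.6048 us


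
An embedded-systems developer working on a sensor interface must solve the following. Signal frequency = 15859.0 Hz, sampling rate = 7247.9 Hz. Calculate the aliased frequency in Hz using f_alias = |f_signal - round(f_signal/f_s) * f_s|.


Compute the nearest integer multiple of fs to the signal:
n = round(15859.0 / 7247.9) = 2
f_alias = |15859.0 - 2 * 7247.9|
        = |15859.0 - 14495.8|
        = 1363.2 Hz

1363.2


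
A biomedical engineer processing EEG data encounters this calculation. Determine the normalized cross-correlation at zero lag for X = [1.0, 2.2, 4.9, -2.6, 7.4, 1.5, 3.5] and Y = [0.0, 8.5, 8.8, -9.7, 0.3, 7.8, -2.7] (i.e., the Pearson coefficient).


Pearson correlation coefficient (population):
r = cov(X,Y) / (std(X) * std(Y))
Mean X = 2.5571, Mean Y = 1.8571
Cov(X,Y) = 8.323878
Std(X) = 2.930069, Std(Y) = 6.412679
r = 0.443

0.443


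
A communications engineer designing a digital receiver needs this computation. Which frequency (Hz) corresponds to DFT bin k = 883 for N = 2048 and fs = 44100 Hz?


Frequency of DFT bin k:
f_k = k * fs / N
    = 883 * 44100 / 2048
    = 38940300 / 2048
    = 19013.818 Hz

19013.818 Hz


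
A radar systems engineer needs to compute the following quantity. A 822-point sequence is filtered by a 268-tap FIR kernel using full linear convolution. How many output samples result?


Linear convolution output length:
L = N + M - 1
  = 822 + 268 - 1
  = 1089 samples

1089


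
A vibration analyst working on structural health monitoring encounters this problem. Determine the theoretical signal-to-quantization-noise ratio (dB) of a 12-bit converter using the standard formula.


Theoretical SNR for a full-scale sinusoid:
SNR = 6.02 * N + 1.76
    = 6.02 * 12 + 1.76
    = 72.24 + 1.76
    = 74.0 dB

74.0 dB


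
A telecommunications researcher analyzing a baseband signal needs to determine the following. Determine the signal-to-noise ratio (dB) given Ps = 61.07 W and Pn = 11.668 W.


SNR in decibels:
SNR = 10 * log10(Ps / Pn)
    = 10 * log10(61.07 / 11.668)
    = 10 * log10(5.234)
    = 10 * 0.7188
    = 7.19 dB

7.19 dB


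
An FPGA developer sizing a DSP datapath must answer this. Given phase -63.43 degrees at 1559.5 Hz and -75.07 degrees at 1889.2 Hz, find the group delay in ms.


Group delay from phase difference:
tau = -d(phi)/d(omega)
d(phi) = -11.64 deg = -0.203156 rad
d(omega) = 2*pi*(1889.2 - 1559.5) = 2071.5662 rad/s
tau = -(-0.203156) / 2071.5662
    = 0.0981 ms

0.0981 ms


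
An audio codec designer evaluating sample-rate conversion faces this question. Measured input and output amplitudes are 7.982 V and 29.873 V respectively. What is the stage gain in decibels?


Voltage gain in dB:
G = 20 * log10(Vout / Vin)
  = 20 * log10(29.873 / 7.982)
  = 20 * log10(3.742546)
  = 20 * 0.573167
  = 11.46 dB

11.46 dB


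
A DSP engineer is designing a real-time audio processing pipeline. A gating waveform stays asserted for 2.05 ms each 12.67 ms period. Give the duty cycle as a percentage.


Duty cycle as a percentage:
DC = (t_on / T) * 100
   = (2.05 / 12.67) * 100
   = 0.1618 * 100
   = 16.18 %

16.18 %


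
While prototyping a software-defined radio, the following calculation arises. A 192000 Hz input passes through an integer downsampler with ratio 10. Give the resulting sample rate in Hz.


Decimation reduces the sample rate:
fs_out = fs_in / M
       = 192000 / 10
       = 19200.0 Hz

19200.0 Hz


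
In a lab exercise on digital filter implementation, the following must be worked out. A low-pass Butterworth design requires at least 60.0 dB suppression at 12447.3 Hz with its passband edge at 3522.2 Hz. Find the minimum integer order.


Butterworth filter order formula:
n = log10(10^(A/10) - 1) / (2 * log10(f_stop/f_pass))
10^(60.0/10) - 1 = 999999.0
f_stop/f_pass = 12447.3 / 3522.2 = 3.534
n = 5.4718 -> ceil = 6

6


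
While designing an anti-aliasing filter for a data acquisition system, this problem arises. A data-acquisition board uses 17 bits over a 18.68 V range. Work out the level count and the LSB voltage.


Step 1 — number of quantization levels:
L = 2^N = 2^17 = 131072

Step 2 — LSB step size:
delta = Vfs / L
      = 18.68 / 131072
      = 0.00014252 V

Levels = 131072; step size = 0.00014252 V


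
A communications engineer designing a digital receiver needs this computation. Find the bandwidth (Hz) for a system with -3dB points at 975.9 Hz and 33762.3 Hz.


Bandwidth is the difference of -3dB frequencies:
BW = f_high - f_low
   = 33762.3 - 975.9
   = 32786.4 Hz

32786.4 Hz


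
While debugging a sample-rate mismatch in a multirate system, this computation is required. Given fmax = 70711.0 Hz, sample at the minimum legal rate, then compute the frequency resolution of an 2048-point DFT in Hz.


Step 1 — Nyquist sampling rate:
fs = 2 * fmax = 2 * 70711.0 = 141422.0 Hz

Step 2 — DFT bin spacing:
df = fs / N = 141422.0 / 2048 = 69.0537 Hz

69.0537 Hz


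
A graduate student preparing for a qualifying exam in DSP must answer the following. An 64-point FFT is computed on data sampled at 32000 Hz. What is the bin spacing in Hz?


DFT frequency resolution:
df = fs / N
   = 32000 / 64
   = 500.0 Hz

500.0 Hz


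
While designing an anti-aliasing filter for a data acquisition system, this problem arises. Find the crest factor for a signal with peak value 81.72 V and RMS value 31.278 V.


Crest factor is the ratio of peak to RMS:
CF = V_peak / V_rms
   = 81.72 / 31.278
   = 2.6127

2.6127


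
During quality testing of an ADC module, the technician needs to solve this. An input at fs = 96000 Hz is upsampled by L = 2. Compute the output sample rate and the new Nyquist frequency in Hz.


Step 1 — output sample rate after interpolation by L:
fs_out = L * fs_in = 2 * 96000 = 192000 Hz

Step 2 — Nyquist frequency of the output stream:
f_Nyq = fs_out / 2 = 192000 / 2 = 96000.0 Hz

fs_out = 192000 Hz; f_Nyquist = 96000.0 Hz


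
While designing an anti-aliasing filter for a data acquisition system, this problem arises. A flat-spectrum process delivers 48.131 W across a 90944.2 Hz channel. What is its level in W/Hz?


Power spectral density:
PSD = P / BW
    = 48.131 / 90944.2
    = 0.00052924 W/Hz

0.00052924 W/Hz


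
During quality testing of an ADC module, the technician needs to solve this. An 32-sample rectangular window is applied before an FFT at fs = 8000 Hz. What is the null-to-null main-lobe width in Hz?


Main lobe width for a rectangular window:
Width = 2 * fs / N
      = 2 * 8000 / 32
      = 16000 / 32
      = 500.0 Hz

500.0 Hz


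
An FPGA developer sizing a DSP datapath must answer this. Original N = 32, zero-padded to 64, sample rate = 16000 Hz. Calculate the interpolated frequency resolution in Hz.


Frequency resolution after zero-padding:
N_padded = 32 * 2 = 64
df = fs / N_padded
   = 16000 / 64
   = 250.0 Hz

250.0 Hz


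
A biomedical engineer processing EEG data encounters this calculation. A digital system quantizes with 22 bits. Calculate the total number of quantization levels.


Number of quantization levels = 2^N
= 2^22
= 4194304

4194304


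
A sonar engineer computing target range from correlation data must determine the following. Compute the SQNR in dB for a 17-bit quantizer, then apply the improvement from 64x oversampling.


Step 1 — baseline SQNR at Nyquist:
SQNR_base = 6.02*N + 1.76
          = 6.02*17 + 1.76
          = 104.1 dB

Step 2 — oversampling processing gain:
G = 10*log10(OSR) = 10*log10(64) = 18.06 dB

Step 3 — total:
SQNR_total = 104.1 + 18.06 = 122.16 dB

Base SQNR = 104.1 dB; oversampled SQNR = 122.16 dB


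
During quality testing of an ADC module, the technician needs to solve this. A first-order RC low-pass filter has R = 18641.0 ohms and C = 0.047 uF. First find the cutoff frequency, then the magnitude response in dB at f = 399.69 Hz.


Step 1 — cutoff frequency:
fc = 1 / (2*pi*R*C)
C = 0.047 uF = 4.7e-08 F
fc = 1 / (2*pi*18641.0*4.7e-08)
   = 181.657 Hz

Step 2 — magnitude at f = 399.69 Hz:
|H(f)| = 1 / sqrt(1 + (f/fc)^2)
f/fc = 399.69 / 181.657 = 2.200246
|H| = 1 / sqrt(1 + 4.841082) = 0.4137646
|H|_dB = 20*log10(0.4137646) = -7.66 dB

fc = 181.657 Hz; |H(399.69 Hz)| = -7.66 dB


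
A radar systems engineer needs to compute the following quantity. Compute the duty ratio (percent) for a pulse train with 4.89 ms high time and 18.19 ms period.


Duty cycle as a percentage:
DC = (t_on / T) * 100
   = (4.89 / 18.19) * 100
   = 0.268829 * 100
   = 26.88 %

26.88 %


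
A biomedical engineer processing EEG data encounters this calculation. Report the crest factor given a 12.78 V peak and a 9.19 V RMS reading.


Crest factor is the ratio of peak to RMS:
CF = V_peak / V_rms
   = 12.78 / 9.19
   = 1.3906

1.3906


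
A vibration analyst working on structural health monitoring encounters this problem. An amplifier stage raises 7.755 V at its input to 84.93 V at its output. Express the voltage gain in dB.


Voltage gain in dB:
G = 20 * log10(Vout / Vin)
  = 20 * log10(84.93 / 7.755)
  = 20 * log10(10.951644)
  = 20 * 1.039479
  = 20.79 dB

20.79 dB


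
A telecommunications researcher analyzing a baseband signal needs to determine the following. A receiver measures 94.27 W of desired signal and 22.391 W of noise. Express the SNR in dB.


SNR in decibels:
SNR = 10 * log10(Ps / Pn)
    = 10 * log10(94.27 / 22.391)
    = 10 * log10(4.2102)
    = 10 * 0.6243
    = 6.24 dB

6.24 dB


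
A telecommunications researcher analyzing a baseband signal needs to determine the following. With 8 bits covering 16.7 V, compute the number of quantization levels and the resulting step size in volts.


Step 1 — number of quantization levels:
L = 2^N = 2^8 = 256

Step 2 — LSB step size:
delta = Vfs / L
      = 16.7 / 256
      = 0.06523437 V

Levels = 256; step size = 0.06523437 V


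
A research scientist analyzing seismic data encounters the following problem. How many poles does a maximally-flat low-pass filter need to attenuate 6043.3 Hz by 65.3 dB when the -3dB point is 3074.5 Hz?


Butterworth filter order formula:
n = log10(10^(A/10) - 1) / (2 * log10(f_stop/f_pass))
10^(65.3/10) - 1 = 3388440.5614
f_stop/f_pass = 6043.3 / 3074.5 = 1.9656
n = 11.1244 -> ceil = 12

12


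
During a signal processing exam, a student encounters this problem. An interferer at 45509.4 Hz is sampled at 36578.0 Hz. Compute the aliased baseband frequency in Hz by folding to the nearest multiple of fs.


Compute the nearest integer multiple of fs to the signal:
n = round(45509.4 / 36578.0) = 1
f_alias = |45509.4 - 1 * 36578.0|
        = |45509.4 - 36578.0|
        = 8931.4 Hz

8931.4


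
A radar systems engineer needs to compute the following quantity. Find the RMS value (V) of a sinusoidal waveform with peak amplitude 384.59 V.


RMS voltage for a sinusoidal waveform:
V_rms = V_peak / sqrt(2)
      = 384.59 / 1.414214
      = 271.946 V

271.946 V


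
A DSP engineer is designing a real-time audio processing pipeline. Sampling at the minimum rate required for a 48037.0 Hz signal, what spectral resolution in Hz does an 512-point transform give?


Step 1 — Nyquist sampling rate:
fs = 2 * fmax = 2 * 48037.0 = 96074.0 Hz

Step 2 — DFT bin spacing:
df = fs / N = 96074.0 / 512 = 187.6445 Hz

187.6445 Hz


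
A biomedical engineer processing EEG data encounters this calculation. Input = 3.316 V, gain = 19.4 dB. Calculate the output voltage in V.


Output voltage from dB gain:
V_out = V_in * 10^(gain_dB / 20)
      = 3.316 * 10^(19.4 / 20)
      = 3.316 * 9.332543
      = 30.9467 V

30.9467 V


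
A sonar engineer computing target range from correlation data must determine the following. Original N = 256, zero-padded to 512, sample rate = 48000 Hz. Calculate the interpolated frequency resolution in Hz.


Frequency resolution after zero-padding:
N_padded = 256 * 2 = 512
df = fs / N_padded
   = 48000 / 512
   = 93.75 Hz

93.75 Hz


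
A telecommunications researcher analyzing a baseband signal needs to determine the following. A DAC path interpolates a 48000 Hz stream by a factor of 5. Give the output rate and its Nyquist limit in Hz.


Step 1 — output sample rate after interpolation by L:
fs_out = L * fs_in = 5 * 48000 = 240000 Hz

Step 2 — Nyquist frequency of the output stream:
f_Nyq = fs_out / 2 = 240000 / 2 = 120000.0 Hz

fs_out = 240000 Hz; f_Nyquist = 120000.0 Hz


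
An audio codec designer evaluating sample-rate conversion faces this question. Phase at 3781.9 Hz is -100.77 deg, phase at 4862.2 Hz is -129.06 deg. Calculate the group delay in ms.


Group delay from phase difference:
tau = -d(phi)/d(omega)
d(phi) = -28.29 deg = -0.493754 rad
d(omega) = 2*pi*(4862.2 - 3781.9) = 6787.7251 rad/s
tau = -(-0.493754) / 6787.7251
    = 0.0727 ms

0.0727 ms


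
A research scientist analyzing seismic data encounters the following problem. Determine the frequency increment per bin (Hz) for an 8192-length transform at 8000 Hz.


DFT frequency resolution:
df = fs / N
   = 8000 / 8192
   = 0.9766 Hz

0.9766 Hz


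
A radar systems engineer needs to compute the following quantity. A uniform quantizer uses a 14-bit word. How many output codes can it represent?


Number of quantization levels = 2^N
= 2^14
= 16384

16384


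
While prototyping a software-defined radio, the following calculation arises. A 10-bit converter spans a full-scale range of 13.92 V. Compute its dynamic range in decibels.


Dynamic range from full-scale to LSB:
V_min = V_max / 2^bits = 13.92 / 2^10
DR = 20 * log10(V_max / V_min)
   = 20 * log10(2^10)
   = 20 * 10 * log10(2)
   = 60.21 dB

60.21 dB


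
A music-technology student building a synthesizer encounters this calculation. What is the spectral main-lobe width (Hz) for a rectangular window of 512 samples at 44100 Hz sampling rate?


Main lobe width for a rectangular window:
Width = 2 * fs / N
      = 2 * 44100 / 512
      = 88200 / 512
      = 172.266 Hz

172.266 Hz


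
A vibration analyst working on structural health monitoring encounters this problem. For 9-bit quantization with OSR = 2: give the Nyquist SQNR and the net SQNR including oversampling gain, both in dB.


Step 1 — baseline SQNR at Nyquist:
SQNR_base = 6.02*N + 1.76
          = 6.02*9 + 1.76
          = 55.94 dB

Step 2 — oversampling processing gain:
G = 10*log10(OSR) = 10*log10(2) = 3.01 dB

Step 3 — total:
SQNR_total = 55.94 + 3.01 = 58.95 dB

Base SQNR = 55.94 dB; oversampled SQNR = 58.95 dB


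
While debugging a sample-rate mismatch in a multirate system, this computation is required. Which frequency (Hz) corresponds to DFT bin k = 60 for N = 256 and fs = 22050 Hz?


Frequency of DFT bin k:
f_k = k * fs / N
    = 60 * 22050 / 256
    = 1323000 / 256
    = 5167.969 Hz

5167.969 Hz


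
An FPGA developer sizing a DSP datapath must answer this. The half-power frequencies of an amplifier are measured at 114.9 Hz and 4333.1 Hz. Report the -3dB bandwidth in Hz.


Bandwidth is the difference of -3dB frequencies:
BW = f_high - f_low
   = 4333.1 - 114.9
   = 4218.2 Hz

4218.2 Hz


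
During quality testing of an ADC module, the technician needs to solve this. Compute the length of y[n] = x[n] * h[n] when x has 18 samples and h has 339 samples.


Linear convolution output length:
L = N + M - 1
  = 18 + 339 - 1
  = 356 samples

356


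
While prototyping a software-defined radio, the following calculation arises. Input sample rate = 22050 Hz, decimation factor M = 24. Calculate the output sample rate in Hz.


Decimation reduces the sample rate:
fs_out = fs_in / M
       = 22050 / 24
       = 918.75 Hz

918.75 Hz


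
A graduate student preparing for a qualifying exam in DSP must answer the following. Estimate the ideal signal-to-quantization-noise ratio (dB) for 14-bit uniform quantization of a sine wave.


Theoretical SNR for a full-scale sinusoid:
SNR = 6.02 * N + 1.76
    = 6.02 * 14 + 1.76
    = 84.28 + 1.76
    = 86.04 dB

86.04 dB
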